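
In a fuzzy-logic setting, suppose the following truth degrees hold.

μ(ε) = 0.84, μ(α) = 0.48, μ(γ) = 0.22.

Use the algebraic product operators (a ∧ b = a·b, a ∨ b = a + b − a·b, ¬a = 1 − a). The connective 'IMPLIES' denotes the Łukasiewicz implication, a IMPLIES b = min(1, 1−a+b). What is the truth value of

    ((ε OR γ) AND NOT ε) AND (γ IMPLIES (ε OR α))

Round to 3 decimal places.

ε OR γ = a + b − a·b on (0.8400, 0.2200) = 0.8752
NOT ε = 1 − 0.8400 = 0.1600
(ε OR γ) AND NOT ε = a·b on (0.8752, 0.1600) = 0.1400
ε OR α = a + b − a·b on (0.8400, 0.4800) = 0.9168
γ IMPLIES (ε OR α)  [Łukasiewicz: min(1, 1−a+b)] with a=0.2200, b=0.9168 → 1.0000
((ε OR γ) AND NOT ε) AND (γ IMPLIES (ε OR α)) = a·b on (0.1400, 1.0000) = 0.1400

0.140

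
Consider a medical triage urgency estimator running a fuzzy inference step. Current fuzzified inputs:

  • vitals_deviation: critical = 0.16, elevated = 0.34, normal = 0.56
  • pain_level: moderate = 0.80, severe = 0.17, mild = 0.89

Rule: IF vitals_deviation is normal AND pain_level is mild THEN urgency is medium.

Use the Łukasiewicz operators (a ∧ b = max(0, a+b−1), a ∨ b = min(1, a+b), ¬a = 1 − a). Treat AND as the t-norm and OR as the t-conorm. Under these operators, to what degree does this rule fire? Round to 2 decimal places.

firing strength: normal=0.56, mild=0.89; AND[max(0, a+b−1)] → w = 0.45

0.45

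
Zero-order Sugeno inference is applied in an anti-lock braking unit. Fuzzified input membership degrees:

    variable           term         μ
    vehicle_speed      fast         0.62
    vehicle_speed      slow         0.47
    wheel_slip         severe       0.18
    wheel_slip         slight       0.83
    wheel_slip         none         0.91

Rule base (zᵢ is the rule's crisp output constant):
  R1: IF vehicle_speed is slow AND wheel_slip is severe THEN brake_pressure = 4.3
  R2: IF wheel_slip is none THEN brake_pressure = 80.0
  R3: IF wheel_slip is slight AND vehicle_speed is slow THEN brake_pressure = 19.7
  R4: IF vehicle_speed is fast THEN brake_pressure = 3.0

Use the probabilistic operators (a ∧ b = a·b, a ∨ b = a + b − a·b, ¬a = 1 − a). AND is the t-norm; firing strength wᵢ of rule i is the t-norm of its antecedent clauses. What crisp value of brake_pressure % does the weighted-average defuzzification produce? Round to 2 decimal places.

41.26

R1 (z=4.3): slow=0.47, severe=0.18; AND[a·b] → w = 0.0846
R2 (z=80.0): none=0.91 → w = 0.9100
R3 (z=19.7): slight=0.83, slow=0.47; AND[a·b] → w = 0.3901
R4 (z=3.0): fast=0.62 → w = 0.6200
Weighted average = (0.0846·4.3 + 0.9100·80.0 + 0.3901·19.7 + 0.6200·3.0) / (0.0846 + 0.9100 + 0.3901 + 0.6200)
  = 82.7087 / 2.0047 = 41.26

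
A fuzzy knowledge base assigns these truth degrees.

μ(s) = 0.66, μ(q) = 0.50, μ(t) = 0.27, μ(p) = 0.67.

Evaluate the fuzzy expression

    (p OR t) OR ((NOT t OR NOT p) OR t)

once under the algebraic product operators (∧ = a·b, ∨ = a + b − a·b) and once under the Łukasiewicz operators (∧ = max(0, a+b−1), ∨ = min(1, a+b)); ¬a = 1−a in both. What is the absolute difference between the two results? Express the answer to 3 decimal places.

0.032

Under algebraic product:
  p OR t = a + b − a·b on (0.6700, 0.2700) = 0.7591
  NOT t = 1 − 0.2700 = 0.7300
  NOT p = 1 − 0.6700 = 0.3300
  NOT t OR NOT p = a + b − a·b on (0.7300, 0.3300) = 0.8191
  (NOT t OR NOT p) OR t = a + b − a·b on (0.8191, 0.2700) = 0.8679
  (p OR t) OR ((NOT t OR NOT p) OR t) = a + b − a·b on (0.7591, 0.8679) = 0.9682
  → value = 0.9682
Under Łukasiewicz:
  p OR t = min(1, a+b) on (0.67, 0.27) = 0.94
  NOT t = 1 − 0.27 = 0.73
  NOT p = 1 − 0.67 = 0.33
  NOT t OR NOT p = min(1, a+b) on (0.73, 0.33) = 1.00
  (NOT t OR NOT p) OR t = min(1, a+b) on (1.00, 0.27) = 1.00
  (p OR t) OR ((NOT t OR NOT p) OR t) = min(1, a+b) on (0.94, 1.00) = 1.00
  → value = 1.0000
|0.9682 − 1.0000| = 0.032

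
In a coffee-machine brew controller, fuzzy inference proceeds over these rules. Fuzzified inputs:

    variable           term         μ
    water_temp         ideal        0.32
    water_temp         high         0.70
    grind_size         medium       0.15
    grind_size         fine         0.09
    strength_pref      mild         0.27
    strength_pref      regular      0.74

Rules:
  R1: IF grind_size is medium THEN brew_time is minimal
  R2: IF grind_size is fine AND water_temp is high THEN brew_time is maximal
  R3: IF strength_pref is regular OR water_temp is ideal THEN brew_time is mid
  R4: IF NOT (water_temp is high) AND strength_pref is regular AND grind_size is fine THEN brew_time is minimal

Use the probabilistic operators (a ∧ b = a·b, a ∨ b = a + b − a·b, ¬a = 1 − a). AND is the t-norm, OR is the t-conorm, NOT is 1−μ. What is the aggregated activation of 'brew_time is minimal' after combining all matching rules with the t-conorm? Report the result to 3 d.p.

R1: medium=0.15 → w = 0.1500
R2: fine=0.09, high=0.70; AND[a·b] → w = 0.0630
R3: regular=0.74, ideal=0.32; OR[a + b − a·b] → w = 0.8232
R4: ¬high=1−0.70=0.30, regular=0.74, fine=0.09; AND[a·b] → w = 0.0200
Rules with consequent 'minimal': {R1, R4} → strengths 0.1500, 0.0200
Aggregate via t-conorm [a + b − a·b]: 0.1670

0.167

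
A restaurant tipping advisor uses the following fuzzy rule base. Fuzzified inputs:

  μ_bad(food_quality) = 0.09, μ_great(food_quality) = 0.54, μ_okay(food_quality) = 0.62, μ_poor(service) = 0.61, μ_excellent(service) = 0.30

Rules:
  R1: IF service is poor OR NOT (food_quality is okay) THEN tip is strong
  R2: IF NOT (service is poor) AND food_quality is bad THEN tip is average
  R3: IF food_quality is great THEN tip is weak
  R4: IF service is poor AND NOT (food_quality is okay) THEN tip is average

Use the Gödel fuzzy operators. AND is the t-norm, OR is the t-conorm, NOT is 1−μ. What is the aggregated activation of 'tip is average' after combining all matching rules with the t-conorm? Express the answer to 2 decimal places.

0.38

R1: poor=0.61, ¬okay=1−0.62=0.38; OR[max(a, b)] → w = 0.61
R2: ¬poor=1−0.61=0.39, bad=0.09; AND[min(a, b)] → w = 0.09
R3: great=0.54 → w = 0.54
R4: poor=0.61, ¬okay=1−0.62=0.38; AND[min(a, b)] → w = 0.38
Rules with consequent 'average': {R2, R4} → strengths 0.09, 0.38
Aggregate via t-conorm [max(a, b)]: 0.38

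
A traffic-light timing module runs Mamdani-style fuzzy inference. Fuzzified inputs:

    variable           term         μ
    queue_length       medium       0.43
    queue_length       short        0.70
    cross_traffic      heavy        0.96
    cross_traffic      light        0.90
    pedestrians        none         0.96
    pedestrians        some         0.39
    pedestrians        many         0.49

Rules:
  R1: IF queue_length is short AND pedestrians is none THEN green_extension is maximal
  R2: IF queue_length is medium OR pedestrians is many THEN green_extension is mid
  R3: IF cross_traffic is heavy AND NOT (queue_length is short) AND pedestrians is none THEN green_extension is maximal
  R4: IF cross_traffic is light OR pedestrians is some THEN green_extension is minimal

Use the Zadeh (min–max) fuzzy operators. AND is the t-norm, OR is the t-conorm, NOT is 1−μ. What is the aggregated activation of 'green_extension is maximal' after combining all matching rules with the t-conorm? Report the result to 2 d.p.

R1: short=0.70, none=0.96; AND[min(a, b)] → w = 0.70
R2: medium=0.43, many=0.49; OR[max(a, b)] → w = 0.49
R3: heavy=0.96, ¬short=1−0.70=0.30, none=0.96; AND[min(a, b)] → w = 0.30
R4: light=0.90, some=0.39; OR[max(a, b)] → w = 0.90
Rules with consequent 'maximal': {R1, R3} → strengths 0.70, 0.30
Aggregate via t-conorm [max(a, b)]: 0.70

0.70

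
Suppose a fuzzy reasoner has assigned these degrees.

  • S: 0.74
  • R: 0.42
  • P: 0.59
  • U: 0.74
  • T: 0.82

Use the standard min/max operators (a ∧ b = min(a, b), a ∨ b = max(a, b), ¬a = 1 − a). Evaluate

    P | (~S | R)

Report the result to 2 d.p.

~S = 1 − 0.74 = 0.26
~S | R = max(a, b) on (0.26, 0.42) = 0.42
P | (~S | R) = max(a, b) on (0.59, 0.42) = 0.59

0.59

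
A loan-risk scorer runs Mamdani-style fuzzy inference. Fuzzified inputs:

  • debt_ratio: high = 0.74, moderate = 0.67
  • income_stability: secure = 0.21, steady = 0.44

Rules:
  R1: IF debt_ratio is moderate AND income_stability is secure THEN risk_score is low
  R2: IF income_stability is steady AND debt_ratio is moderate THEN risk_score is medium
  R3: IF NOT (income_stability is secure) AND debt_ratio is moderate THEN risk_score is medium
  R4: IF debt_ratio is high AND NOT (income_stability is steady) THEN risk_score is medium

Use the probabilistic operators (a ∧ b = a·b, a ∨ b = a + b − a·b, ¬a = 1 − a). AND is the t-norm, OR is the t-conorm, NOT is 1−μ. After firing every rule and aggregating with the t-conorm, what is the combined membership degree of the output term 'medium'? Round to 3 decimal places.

R1: moderate=0.67, secure=0.21; AND[a·b] → w = 0.1407
R2: steady=0.44, moderate=0.67; AND[a·b] → w = 0.2948
R3: ¬secure=1−0.21=0.79, moderate=0.67; AND[a·b] → w = 0.5293
R4: high=0.74, ¬steady=1−0.44=0.56; AND[a·b] → w = 0.4144
Rules with consequent 'medium': {R2, R3, R4} → strengths 0.2948, 0.5293, 0.4144
Aggregate via t-conorm [a + b − a·b]: 0.8056

0.806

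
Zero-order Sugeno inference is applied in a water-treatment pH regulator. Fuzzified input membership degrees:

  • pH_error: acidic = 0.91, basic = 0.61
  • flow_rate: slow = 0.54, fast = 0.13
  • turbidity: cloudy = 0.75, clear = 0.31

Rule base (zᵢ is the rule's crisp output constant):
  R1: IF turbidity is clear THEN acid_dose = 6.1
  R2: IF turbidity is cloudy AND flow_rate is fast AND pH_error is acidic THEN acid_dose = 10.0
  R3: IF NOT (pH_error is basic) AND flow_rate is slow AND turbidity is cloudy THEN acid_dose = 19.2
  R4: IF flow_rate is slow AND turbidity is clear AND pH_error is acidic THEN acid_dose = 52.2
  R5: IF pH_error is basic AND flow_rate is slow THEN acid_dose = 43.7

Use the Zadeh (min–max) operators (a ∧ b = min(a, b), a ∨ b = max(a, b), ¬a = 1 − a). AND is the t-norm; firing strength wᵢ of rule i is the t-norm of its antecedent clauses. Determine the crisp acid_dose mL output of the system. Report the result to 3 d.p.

R1 (z=6.1): clear=0.31 → w = 0.31
R2 (z=10.0): cloudy=0.75, fast=0.13, acidic=0.91; AND[min(a, b)] → w = 0.13
R3 (z=19.2): ¬basic=1−0.61=0.39, slow=0.54, cloudy=0.75; AND[min(a, b)] → w = 0.39
R4 (z=52.2): slow=0.54, clear=0.31, acidic=0.91; AND[min(a, b)] → w = 0.31
R5 (z=43.7): basic=0.61, slow=0.54; AND[min(a, b)] → w = 0.54
Weighted average = (0.31·6.1 + 0.13·10.0 + 0.39·19.2 + 0.31·52.2 + 0.54·43.7) / (0.31 + 0.13 + 0.39 + 0.31 + 0.54)
  = 50.4590 / 1.6800 = 30.035

30.035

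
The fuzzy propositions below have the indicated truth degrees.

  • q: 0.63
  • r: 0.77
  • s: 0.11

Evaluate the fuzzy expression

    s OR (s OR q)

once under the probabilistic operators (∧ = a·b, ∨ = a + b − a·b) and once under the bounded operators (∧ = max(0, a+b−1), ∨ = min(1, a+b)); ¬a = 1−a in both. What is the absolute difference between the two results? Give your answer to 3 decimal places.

Under probabilistic:
  s OR q = a + b − a·b on (0.1100, 0.6300) = 0.6707
  s OR (s OR q) = a + b − a·b on (0.1100, 0.6707) = 0.7069
  → value = 0.7069
Under bounded:
  s OR q = min(1, a+b) on (0.11, 0.63) = 0.74
  s OR (s OR q) = min(1, a+b) on (0.11, 0.74) = 0.85
  → value = 0.8500
|0.7069 − 0.8500| = 0.143

0.143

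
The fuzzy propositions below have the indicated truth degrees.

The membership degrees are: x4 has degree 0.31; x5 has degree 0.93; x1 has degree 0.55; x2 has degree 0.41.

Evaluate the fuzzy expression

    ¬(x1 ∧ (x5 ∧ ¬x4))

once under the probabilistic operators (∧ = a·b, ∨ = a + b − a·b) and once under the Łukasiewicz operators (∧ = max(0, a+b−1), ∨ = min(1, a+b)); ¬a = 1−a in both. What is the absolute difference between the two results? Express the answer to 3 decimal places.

Under probabilistic:
  ¬x4 = 1 − 0.3100 = 0.6900
  x5 ∧ ¬x4 = a·b on (0.9300, 0.6900) = 0.6417
  x1 ∧ (x5 ∧ ¬x4) = a·b on (0.5500, 0.6417) = 0.3529
  ¬(x1 ∧ (x5 ∧ ¬x4)) = 1 − 0.3529 = 0.6471
  → value = 0.6471
Under Łukasiewicz:
  ¬x4 = 1 − 0.31 = 0.69
  x5 ∧ ¬x4 = max(0, a+b−1) on (0.93, 0.69) = 0.62
  x1 ∧ (x5 ∧ ¬x4) = max(0, a+b−1) on (0.55, 0.62) = 0.17
  ¬(x1 ∧ (x5 ∧ ¬x4)) = 1 − 0.17 = 0.83
  → value = 0.8300
|0.6471 − 0.8300| = 0.183

0.183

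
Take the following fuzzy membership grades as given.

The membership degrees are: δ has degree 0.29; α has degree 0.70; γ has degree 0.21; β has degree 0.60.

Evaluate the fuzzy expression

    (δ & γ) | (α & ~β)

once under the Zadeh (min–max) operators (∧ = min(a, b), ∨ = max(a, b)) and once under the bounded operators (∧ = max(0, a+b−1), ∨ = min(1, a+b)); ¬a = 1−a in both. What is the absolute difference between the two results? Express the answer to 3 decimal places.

0.300

Under Zadeh (min–max):
  δ & γ = min(a, b) on (0.29, 0.21) = 0.21
  ~β = 1 − 0.60 = 0.40
  α & ~β = min(a, b) on (0.70, 0.40) = 0.40
  (δ & γ) | (α & ~β) = max(a, b) on (0.21, 0.40) = 0.40
  → value = 0.4000
Under bounded:
  δ & γ = max(0, a+b−1) on (0.29, 0.21) = 0.00
  ~β = 1 − 0.60 = 0.40
  α & ~β = max(0, a+b−1) on (0.70, 0.40) = 0.10
  (δ & γ) | (α & ~β) = min(1, a+b) on (0.00, 0.10) = 0.10
  → value = 0.1000
|0.4000 − 0.1000| = 0.300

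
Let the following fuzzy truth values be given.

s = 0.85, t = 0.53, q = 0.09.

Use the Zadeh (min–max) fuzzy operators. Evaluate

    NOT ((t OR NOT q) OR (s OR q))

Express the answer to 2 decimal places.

NOT q = 1 − 0.09 = 0.91
t OR NOT q = max(a, b) on (0.53, 0.91) = 0.91
s OR q = max(a, b) on (0.85, 0.09) = 0.85
(t OR NOT q) OR (s OR q) = max(a, b) on (0.91, 0.85) = 0.91
NOT ((t OR NOT q) OR (s OR q)) = 1 − 0.91 = 0.09

0.09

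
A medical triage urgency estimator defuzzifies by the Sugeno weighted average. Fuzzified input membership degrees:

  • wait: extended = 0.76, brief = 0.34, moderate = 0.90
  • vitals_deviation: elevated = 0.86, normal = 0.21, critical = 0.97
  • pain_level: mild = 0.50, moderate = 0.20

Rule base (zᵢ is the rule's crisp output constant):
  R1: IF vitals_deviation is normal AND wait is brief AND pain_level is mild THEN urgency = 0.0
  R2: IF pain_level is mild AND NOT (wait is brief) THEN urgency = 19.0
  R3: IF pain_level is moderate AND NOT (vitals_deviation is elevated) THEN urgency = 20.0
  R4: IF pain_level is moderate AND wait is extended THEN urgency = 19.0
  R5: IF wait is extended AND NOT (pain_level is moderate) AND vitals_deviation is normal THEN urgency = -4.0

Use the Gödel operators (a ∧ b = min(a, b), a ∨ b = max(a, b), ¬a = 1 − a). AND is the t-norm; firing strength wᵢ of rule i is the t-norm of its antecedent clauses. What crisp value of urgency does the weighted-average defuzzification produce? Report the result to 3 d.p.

12.111

R1 (z=0.0): normal=0.21, brief=0.34, mild=0.50; AND[min(a, b)] → w = 0.21
R2 (z=19.0): mild=0.50, ¬brief=1−0.34=0.66; AND[min(a, b)] → w = 0.50
R3 (z=20.0): moderate=0.20, ¬elevated=1−0.86=0.14; AND[min(a, b)] → w = 0.14
R4 (z=19.0): moderate=0.20, extended=0.76; AND[min(a, b)] → w = 0.20
R5 (z=-4.0): extended=0.76, ¬moderate=1−0.20=0.80, normal=0.21; AND[min(a, b)] → w = 0.21
Weighted average = (0.21·0.0 + 0.50·19.0 + 0.14·20.0 + 0.20·19.0 + 0.21·-4.0) / (0.21 + 0.50 + 0.14 + 0.20 + 0.21)
  = 15.2600 / 1.2600 = 12.111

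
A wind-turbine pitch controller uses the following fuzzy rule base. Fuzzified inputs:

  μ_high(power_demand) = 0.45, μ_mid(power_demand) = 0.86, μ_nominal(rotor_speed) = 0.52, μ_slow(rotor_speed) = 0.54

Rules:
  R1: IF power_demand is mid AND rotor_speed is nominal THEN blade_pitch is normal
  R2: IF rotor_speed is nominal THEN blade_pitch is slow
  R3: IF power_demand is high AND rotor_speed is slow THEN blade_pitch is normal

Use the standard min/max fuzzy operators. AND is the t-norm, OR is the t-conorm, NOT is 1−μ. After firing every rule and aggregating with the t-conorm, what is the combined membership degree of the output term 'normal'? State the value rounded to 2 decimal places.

R1: mid=0.86, nominal=0.52; AND[min(a, b)] → w = 0.52
R2: nominal=0.52 → w = 0.52
R3: high=0.45, slow=0.54; AND[min(a, b)] → w = 0.45
Rules with consequent 'normal': {R1, R3} → strengths 0.52, 0.45
Aggregate via t-conorm [max(a, b)]: 0.52

0.52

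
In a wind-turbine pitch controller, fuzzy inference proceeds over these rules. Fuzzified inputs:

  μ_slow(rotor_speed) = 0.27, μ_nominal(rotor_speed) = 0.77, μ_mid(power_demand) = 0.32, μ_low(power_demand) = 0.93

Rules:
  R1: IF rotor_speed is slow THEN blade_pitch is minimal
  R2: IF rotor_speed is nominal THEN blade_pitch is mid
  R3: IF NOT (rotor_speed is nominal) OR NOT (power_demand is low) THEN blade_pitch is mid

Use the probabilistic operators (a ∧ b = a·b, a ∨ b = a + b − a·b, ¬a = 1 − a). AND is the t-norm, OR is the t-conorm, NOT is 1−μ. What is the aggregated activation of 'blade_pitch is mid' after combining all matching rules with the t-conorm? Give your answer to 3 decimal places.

0.835

R1: slow=0.27 → w = 0.2700
R2: nominal=0.77 → w = 0.7700
R3: ¬nominal=1−0.77=0.23, ¬low=1−0.93=0.07; OR[a + b − a·b] → w = 0.2839
Rules with consequent 'mid': {R2, R3} → strengths 0.7700, 0.2839
Aggregate via t-conorm [a + b − a·b]: 0.8353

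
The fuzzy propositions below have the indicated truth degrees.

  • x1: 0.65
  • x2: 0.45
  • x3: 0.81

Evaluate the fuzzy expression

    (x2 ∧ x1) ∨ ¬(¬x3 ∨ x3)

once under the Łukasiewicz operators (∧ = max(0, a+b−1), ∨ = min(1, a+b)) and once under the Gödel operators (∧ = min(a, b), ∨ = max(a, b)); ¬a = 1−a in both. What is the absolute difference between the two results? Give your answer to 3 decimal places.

0.350

Under Łukasiewicz:
  x2 ∧ x1 = max(0, a+b−1) on (0.45, 0.65) = 0.10
  ¬x3 = 1 − 0.81 = 0.19
  ¬x3 ∨ x3 = min(1, a+b) on (0.19, 0.81) = 1.00
  ¬(¬x3 ∨ x3) = 1 − 1.00 = 0.00
  (x2 ∧ x1) ∨ ¬(¬x3 ∨ x3) = min(1, a+b) on (0.10, 0.00) = 0.10
  → value = 0.1000
Under Gödel:
  x2 ∧ x1 = min(a, b) on (0.45, 0.65) = 0.45
  ¬x3 = 1 − 0.81 = 0.19
  ¬x3 ∨ x3 = max(a, b) on (0.19, 0.81) = 0.81
  ¬(¬x3 ∨ x3) = 1 − 0.81 = 0.19
  (x2 ∧ x1) ∨ ¬(¬x3 ∨ x3) = max(a, b) on (0.45, 0.19) = 0.45
  → value = 0.4500
|0.1000 − 0.4500| = 0.350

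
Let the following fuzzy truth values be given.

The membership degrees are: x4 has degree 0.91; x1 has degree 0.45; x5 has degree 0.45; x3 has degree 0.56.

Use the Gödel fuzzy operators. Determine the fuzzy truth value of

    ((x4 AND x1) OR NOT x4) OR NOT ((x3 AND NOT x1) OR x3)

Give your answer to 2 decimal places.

0.45

x4 AND x1 = min(a, b) on (0.91, 0.45) = 0.45
NOT x4 = 1 − 0.91 = 0.09
(x4 AND x1) OR NOT x4 = max(a, b) on (0.45, 0.09) = 0.45
NOT x1 = 1 − 0.45 = 0.55
x3 AND NOT x1 = min(a, b) on (0.56, 0.55) = 0.55
(x3 AND NOT x1) OR x3 = max(a, b) on (0.55, 0.56) = 0.56
NOT ((x3 AND NOT x1) OR x3) = 1 − 0.56 = 0.44
((x4 AND x1) OR NOT x4) OR NOT ((x3 AND NOT x1) OR x3) = max(a, b) on (0.45, 0.44) = 0.45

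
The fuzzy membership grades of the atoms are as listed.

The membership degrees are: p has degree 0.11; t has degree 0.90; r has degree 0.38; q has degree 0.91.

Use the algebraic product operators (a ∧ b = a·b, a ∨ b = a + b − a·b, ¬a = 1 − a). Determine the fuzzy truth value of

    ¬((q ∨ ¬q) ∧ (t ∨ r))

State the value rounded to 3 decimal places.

¬q = 1 − 0.9100 = 0.0900
q ∨ ¬q = a + b − a·b on (0.9100, 0.0900) = 0.9181
t ∨ r = a + b − a·b on (0.9000, 0.3800) = 0.9380
(q ∨ ¬q) ∧ (t ∨ r) = a·b on (0.9181, 0.9380) = 0.8612
¬((q ∨ ¬q) ∧ (t ∨ r)) = 1 − 0.8612 = 0.1388

0.139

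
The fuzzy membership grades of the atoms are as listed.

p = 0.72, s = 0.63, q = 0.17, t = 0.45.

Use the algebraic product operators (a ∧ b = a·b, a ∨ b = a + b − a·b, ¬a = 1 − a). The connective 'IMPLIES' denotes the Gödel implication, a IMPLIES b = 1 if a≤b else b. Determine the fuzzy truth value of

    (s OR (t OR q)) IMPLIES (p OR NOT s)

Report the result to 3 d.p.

t OR q = a + b − a·b on (0.4500, 0.1700) = 0.5435
s OR (t OR q) = a + b − a·b on (0.6300, 0.5435) = 0.8311
NOT s = 1 − 0.6300 = 0.3700
p OR NOT s = a + b − a·b on (0.7200, 0.3700) = 0.8236
(s OR (t OR q)) IMPLIES (p OR NOT s)  [Gödel: 1 if a≤b else b] with a=0.8311, b=0.8236 → 0.8236

0.824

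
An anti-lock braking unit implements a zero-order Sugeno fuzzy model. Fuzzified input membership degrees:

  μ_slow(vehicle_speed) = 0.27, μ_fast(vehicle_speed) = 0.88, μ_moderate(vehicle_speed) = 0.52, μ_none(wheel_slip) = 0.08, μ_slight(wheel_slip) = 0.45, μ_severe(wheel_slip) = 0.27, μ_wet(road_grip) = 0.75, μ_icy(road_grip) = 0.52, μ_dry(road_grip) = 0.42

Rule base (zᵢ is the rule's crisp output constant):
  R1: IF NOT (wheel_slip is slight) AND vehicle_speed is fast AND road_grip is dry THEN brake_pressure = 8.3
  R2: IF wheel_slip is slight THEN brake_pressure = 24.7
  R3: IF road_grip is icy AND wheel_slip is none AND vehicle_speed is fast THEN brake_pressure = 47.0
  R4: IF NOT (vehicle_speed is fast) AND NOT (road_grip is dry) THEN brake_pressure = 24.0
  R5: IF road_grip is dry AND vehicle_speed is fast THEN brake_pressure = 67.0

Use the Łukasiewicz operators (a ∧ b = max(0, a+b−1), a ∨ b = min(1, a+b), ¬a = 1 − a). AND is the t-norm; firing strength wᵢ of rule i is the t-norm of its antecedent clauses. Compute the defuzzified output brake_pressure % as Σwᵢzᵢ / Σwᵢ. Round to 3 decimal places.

41.620

R1 (z=8.3): ¬slight=1−0.45=0.55, fast=0.88, dry=0.42; AND[max(0, a+b−1)] → w = 0.00
R2 (z=24.7): slight=0.45 → w = 0.45
R3 (z=47.0): icy=0.52, none=0.08, fast=0.88; AND[max(0, a+b−1)] → w = 0.00
R4 (z=24.0): ¬fast=1−0.88=0.12, ¬dry=1−0.42=0.58; AND[max(0, a+b−1)] → w = 0.00
R5 (z=67.0): dry=0.42, fast=0.88; AND[max(0, a+b−1)] → w = 0.30
Weighted average = (0.00·8.3 + 0.45·24.7 + 0.00·47.0 + 0.00·24.0 + 0.30·67.0) / (0.00 + 0.45 + 0.00 + 0.00 + 0.30)
  = 31.2150 / 0.7500 = 41.620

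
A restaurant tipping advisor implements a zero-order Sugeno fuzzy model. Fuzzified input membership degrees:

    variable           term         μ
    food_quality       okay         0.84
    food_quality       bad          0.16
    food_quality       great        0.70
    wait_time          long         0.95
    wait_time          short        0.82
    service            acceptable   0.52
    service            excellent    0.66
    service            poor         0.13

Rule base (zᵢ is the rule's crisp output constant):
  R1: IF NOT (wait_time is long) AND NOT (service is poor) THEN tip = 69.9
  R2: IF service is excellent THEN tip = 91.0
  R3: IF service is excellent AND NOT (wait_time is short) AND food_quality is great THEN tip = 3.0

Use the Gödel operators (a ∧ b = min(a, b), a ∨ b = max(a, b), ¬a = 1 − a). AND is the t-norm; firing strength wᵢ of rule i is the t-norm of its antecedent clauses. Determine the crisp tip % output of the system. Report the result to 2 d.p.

R1 (z=69.9): ¬long=1−0.95=0.05, ¬poor=1−0.13=0.87; AND[min(a, b)] → w = 0.05
R2 (z=91.0): excellent=0.66 → w = 0.66
R3 (z=3.0): excellent=0.66, ¬short=1−0.82=0.18, great=0.70; AND[min(a, b)] → w = 0.18
Weighted average = (0.05·69.9 + 0.66·91.0 + 0.18·3.0) / (0.05 + 0.66 + 0.18)
  = 64.0950 / 0.8900 = 72.02

72.02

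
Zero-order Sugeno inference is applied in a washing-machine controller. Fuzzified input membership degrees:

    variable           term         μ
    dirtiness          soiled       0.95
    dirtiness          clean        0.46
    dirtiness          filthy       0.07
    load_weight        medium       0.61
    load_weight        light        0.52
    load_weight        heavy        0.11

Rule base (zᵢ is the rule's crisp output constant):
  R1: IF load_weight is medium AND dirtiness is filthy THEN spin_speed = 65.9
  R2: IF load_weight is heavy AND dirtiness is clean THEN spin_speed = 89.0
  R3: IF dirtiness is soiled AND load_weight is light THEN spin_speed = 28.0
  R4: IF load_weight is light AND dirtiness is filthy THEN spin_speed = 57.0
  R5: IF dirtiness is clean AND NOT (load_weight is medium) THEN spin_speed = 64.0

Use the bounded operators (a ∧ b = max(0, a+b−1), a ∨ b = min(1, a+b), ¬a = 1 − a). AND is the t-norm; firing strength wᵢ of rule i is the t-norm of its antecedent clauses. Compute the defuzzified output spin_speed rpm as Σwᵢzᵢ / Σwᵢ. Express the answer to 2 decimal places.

28.00

R1 (z=65.9): medium=0.61, filthy=0.07; AND[max(0, a+b−1)] → w = 0.00
R2 (z=89.0): heavy=0.11, clean=0.46; AND[max(0, a+b−1)] → w = 0.00
R3 (z=28.0): soiled=0.95, light=0.52; AND[max(0, a+b−1)] → w = 0.47
R4 (z=57.0): light=0.52, filthy=0.07; AND[max(0, a+b−1)] → w = 0.00
R5 (z=64.0): clean=0.46, ¬medium=1−0.61=0.39; AND[max(0, a+b−1)] → w = 0.00
Weighted average = (0.00·65.9 + 0.00·89.0 + 0.47·28.0 + 0.00·57.0 + 0.00·64.0) / (0.00 + 0.00 + 0.47 + 0.00 + 0.00)
  = 13.1600 / 0.4700 = 28.00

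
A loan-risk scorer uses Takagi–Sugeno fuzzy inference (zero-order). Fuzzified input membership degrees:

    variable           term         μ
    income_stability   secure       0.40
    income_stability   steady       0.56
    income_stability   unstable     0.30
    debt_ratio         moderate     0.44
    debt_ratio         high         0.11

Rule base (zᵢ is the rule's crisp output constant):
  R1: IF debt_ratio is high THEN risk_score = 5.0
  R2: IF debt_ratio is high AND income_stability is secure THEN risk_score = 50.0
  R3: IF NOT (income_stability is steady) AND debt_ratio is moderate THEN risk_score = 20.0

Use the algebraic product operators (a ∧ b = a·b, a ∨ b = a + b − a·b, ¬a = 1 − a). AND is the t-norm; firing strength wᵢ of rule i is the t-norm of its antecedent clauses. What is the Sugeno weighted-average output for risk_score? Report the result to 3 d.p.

19.051

R1 (z=5.0): high=0.11 → w = 0.1100
R2 (z=50.0): high=0.11, secure=0.40; AND[a·b] → w = 0.0440
R3 (z=20.0): ¬steady=1−0.56=0.44, moderate=0.44; AND[a·b] → w = 0.1936
Weighted average = (0.1100·5.0 + 0.0440·50.0 + 0.1936·20.0) / (0.1100 + 0.0440 + 0.1936)
  = 6.6220 / 0.3476 = 19.051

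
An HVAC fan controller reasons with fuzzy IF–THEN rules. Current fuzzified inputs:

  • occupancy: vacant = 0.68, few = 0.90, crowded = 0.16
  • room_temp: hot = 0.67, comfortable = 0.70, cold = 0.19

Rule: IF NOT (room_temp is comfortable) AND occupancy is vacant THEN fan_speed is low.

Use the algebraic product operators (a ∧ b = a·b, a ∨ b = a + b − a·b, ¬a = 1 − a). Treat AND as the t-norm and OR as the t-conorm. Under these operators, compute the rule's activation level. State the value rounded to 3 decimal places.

firing strength: ¬comfortable=1−0.70=0.30, vacant=0.68; AND[a·b] → w = 0.2040

0.204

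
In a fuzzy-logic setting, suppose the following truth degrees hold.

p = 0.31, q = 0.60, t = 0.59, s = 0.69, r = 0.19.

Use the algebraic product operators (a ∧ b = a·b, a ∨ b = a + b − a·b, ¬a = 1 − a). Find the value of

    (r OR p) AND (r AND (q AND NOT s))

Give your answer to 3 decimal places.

r OR p = a + b − a·b on (0.1900, 0.3100) = 0.4411
NOT s = 1 − 0.6900 = 0.3100
q AND NOT s = a·b on (0.6000, 0.3100) = 0.1860
r AND (q AND NOT s) = a·b on (0.1900, 0.1860) = 0.0353
(r OR p) AND (r AND (q AND NOT s)) = a·b on (0.4411, 0.0353) = 0.0156

0.016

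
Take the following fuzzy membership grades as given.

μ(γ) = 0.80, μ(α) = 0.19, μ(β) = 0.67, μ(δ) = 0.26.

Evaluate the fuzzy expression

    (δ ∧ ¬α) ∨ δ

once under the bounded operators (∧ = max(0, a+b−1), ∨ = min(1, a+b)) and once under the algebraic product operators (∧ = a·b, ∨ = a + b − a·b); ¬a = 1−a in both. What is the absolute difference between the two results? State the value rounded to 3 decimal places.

0.086

Under bounded:
  ¬α = 1 − 0.19 = 0.81
  δ ∧ ¬α = max(0, a+b−1) on (0.26, 0.81) = 0.07
  (δ ∧ ¬α) ∨ δ = min(1, a+b) on (0.07, 0.26) = 0.33
  → value = 0.3300
Under algebraic product:
  ¬α = 1 − 0.1900 = 0.8100
  δ ∧ ¬α = a·b on (0.2600, 0.8100) = 0.2106
  (δ ∧ ¬α) ∨ δ = a + b − a·b on (0.2106, 0.2600) = 0.4158
  → value = 0.4158
|0.3300 − 0.4158| = 0.086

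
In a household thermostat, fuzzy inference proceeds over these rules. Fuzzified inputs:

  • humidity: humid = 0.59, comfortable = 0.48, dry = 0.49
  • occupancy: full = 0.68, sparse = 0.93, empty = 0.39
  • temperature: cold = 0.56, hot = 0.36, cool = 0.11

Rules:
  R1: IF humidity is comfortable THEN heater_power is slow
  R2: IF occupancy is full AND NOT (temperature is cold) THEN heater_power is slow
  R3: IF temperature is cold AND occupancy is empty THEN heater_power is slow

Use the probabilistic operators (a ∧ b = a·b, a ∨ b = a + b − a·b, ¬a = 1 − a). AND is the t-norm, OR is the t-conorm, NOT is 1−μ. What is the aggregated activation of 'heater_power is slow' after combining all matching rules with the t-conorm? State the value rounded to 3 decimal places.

R1: comfortable=0.48 → w = 0.4800
R2: full=0.68, ¬cold=1−0.56=0.44; AND[a·b] → w = 0.2992
R3: cold=0.56, empty=0.39; AND[a·b] → w = 0.2184
Rules with consequent 'slow': {R1, R2, R3} → strengths 0.4800, 0.2992, 0.2184
Aggregate via t-conorm [a + b − a·b]: 0.7152

0.715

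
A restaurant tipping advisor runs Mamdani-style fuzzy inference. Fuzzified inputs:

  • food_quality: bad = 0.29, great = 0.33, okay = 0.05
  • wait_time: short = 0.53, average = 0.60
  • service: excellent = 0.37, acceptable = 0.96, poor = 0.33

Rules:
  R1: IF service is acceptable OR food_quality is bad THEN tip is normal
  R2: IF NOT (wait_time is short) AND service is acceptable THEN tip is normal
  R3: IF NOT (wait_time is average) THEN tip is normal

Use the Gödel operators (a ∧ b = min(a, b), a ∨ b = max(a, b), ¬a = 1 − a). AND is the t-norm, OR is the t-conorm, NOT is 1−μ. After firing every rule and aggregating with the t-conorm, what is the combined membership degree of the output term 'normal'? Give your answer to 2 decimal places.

R1: acceptable=0.96, bad=0.29; OR[max(a, b)] → w = 0.96
R2: ¬short=1−0.53=0.47, acceptable=0.96; AND[min(a, b)] → w = 0.47
R3: ¬average=1−0.60=0.40 → w = 0.40
Rules with consequent 'normal': {R1, R2, R3} → strengths 0.96, 0.47, 0.40
Aggregate via t-conorm [max(a, b)]: 0.96

0.96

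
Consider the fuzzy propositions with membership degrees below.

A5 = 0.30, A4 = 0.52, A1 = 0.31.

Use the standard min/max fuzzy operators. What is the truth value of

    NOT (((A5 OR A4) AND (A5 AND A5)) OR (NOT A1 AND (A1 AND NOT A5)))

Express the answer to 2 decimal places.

0.69

A5 OR A4 = max(a, b) on (0.30, 0.52) = 0.52
A5 AND A5 = min(a, b) on (0.30, 0.30) = 0.30
(A5 OR A4) AND (A5 AND A5) = min(a, b) on (0.52, 0.30) = 0.30
NOT A1 = 1 − 0.31 = 0.69
NOT A5 = 1 − 0.30 = 0.70
A1 AND NOT A5 = min(a, b) on (0.31, 0.70) = 0.31
NOT A1 AND (A1 AND NOT A5) = min(a, b) on (0.69, 0.31) = 0.31
((A5 OR A4) AND (A5 AND A5)) OR (NOT A1 AND (A1 AND NOT A5)) = max(a, b) on (0.30, 0.31) = 0.31
NOT (((A5 OR A4) AND (A5 AND A5)) OR (NOT A1 AND (A1 AND NOT A5))) = 1 − 0.31 = 0.69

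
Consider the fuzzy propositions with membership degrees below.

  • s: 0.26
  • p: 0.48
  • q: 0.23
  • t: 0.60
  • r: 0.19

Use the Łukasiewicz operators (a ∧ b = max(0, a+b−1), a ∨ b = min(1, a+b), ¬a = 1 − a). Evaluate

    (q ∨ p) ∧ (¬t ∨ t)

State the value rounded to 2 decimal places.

q ∨ p = min(1, a+b) on (0.23, 0.48) = 0.71
¬t = 1 − 0.60 = 0.40
¬t ∨ t = min(1, a+b) on (0.40, 0.60) = 1.00
(q ∨ p) ∧ (¬t ∨ t) = max(0, a+b−1) on (0.71, 1.00) = 0.71

0.71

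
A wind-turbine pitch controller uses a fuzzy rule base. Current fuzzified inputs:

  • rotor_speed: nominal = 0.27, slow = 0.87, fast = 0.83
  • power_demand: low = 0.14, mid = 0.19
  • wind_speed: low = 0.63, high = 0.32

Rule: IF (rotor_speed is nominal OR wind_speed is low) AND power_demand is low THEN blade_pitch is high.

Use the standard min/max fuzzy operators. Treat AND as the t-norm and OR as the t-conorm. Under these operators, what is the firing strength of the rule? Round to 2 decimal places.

firing strength: (nominal=0.27 OR low=0.63) = 0.63; AND[min(a, b)] with low=0.14 → w = 0.14

0.14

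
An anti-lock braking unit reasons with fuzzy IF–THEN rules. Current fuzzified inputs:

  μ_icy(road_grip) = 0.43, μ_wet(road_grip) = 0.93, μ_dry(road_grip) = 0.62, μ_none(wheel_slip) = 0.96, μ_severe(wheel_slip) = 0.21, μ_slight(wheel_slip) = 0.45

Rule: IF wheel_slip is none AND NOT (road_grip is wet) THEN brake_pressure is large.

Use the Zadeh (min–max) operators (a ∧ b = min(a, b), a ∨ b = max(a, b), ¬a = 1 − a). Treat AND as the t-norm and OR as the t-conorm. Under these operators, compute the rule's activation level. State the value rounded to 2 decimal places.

firing strength: none=0.96, ¬wet=1−0.93=0.07; AND[min(a, b)] → w = 0.07

0.07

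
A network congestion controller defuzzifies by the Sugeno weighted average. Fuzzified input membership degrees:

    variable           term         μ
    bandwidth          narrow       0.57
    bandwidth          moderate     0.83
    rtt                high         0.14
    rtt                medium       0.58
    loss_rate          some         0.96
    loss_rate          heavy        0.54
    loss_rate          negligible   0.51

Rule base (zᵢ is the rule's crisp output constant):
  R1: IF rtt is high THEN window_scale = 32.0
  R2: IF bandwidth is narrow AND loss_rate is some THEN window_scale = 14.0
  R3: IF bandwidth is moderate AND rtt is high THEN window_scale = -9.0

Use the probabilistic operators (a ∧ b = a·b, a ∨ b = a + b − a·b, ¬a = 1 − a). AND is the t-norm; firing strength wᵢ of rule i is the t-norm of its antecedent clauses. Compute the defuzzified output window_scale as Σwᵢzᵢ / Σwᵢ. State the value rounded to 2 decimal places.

13.81

R1 (z=32.0): high=0.14 → w = 0.1400
R2 (z=14.0): narrow=0.57, some=0.96; AND[a·b] → w = 0.5472
R3 (z=-9.0): moderate=0.83, high=0.14; AND[a·b] → w = 0.1162
Weighted average = (0.1400·32.0 + 0.5472·14.0 + 0.1162·-9.0) / (0.1400 + 0.5472 + 0.1162)
  = 11.0950 / 0.8034 = 13.81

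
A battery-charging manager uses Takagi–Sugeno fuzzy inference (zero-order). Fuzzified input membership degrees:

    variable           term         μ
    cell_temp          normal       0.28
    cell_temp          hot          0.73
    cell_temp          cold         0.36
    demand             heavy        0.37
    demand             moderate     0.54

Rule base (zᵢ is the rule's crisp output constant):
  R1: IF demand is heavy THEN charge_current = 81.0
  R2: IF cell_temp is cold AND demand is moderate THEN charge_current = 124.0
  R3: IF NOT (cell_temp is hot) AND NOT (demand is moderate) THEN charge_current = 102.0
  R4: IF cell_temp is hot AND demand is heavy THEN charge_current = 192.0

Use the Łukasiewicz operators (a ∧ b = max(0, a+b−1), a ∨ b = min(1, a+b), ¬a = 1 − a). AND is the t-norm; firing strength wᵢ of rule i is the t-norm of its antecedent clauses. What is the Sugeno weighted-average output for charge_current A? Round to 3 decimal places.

R1 (z=81.0): heavy=0.37 → w = 0.37
R2 (z=124.0): cold=0.36, moderate=0.54; AND[max(0, a+b−1)] → w = 0.00
R3 (z=102.0): ¬hot=1−0.73=0.27, ¬moderate=1−0.54=0.46; AND[max(0, a+b−1)] → w = 0.00
R4 (z=192.0): hot=0.73, heavy=0.37; AND[max(0, a+b−1)] → w = 0.10
Weighted average = (0.37·81.0 + 0.00·124.0 + 0.00·102.0 + 0.10·192.0) / (0.37 + 0.00 + 0.00 + 0.10)
  = 49.1700 / 0.4700 = 104.617

104.617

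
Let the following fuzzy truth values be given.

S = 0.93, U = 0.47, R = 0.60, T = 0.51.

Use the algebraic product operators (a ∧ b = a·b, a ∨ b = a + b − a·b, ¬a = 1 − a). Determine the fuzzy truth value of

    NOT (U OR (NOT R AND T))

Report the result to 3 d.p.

NOT R = 1 − 0.6000 = 0.4000
NOT R AND T = a·b on (0.4000, 0.5100) = 0.2040
U OR (NOT R AND T) = a + b − a·b on (0.4700, 0.2040) = 0.5781
NOT (U OR (NOT R AND T)) = 1 − 0.5781 = 0.4219

0.422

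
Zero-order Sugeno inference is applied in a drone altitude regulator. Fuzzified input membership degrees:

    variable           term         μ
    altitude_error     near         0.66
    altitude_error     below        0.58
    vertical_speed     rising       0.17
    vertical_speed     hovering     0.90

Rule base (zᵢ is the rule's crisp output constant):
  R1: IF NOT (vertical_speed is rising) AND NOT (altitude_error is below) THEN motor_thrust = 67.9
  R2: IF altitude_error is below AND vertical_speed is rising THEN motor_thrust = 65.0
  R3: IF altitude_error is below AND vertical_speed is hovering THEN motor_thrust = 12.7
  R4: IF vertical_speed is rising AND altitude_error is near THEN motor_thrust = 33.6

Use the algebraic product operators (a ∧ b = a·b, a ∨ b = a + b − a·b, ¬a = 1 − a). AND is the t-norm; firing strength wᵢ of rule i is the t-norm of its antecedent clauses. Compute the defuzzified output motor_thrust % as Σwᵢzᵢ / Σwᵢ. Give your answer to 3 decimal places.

R1 (z=67.9): ¬rising=1−0.17=0.83, ¬below=1−0.58=0.42; AND[a·b] → w = 0.3486
R2 (z=65.0): below=0.58, rising=0.17; AND[a·b] → w = 0.0986
R3 (z=12.7): below=0.58, hovering=0.90; AND[a·b] → w = 0.5220
R4 (z=33.6): rising=0.17, near=0.66; AND[a·b] → w = 0.1122
Weighted average = (0.3486·67.9 + 0.0986·65.0 + 0.5220·12.7 + 0.1122·33.6) / (0.3486 + 0.0986 + 0.5220 + 0.1122)
  = 40.4783 / 1.0814 = 37.431

37.431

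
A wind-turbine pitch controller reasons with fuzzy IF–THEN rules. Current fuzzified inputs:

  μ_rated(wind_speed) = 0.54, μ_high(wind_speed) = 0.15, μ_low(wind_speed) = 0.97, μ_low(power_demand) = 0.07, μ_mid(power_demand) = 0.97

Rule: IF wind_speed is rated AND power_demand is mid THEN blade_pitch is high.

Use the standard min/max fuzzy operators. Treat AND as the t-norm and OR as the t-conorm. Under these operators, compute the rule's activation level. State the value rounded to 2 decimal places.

0.54

firing strength: rated=0.54, mid=0.97; AND[min(a, b)] → w = 0.54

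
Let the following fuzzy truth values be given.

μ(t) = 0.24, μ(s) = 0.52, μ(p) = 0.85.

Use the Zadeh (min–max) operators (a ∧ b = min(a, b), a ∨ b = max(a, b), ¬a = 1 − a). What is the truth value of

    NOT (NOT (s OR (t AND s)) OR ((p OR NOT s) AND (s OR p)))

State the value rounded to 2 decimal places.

t AND s = min(a, b) on (0.24, 0.52) = 0.24
s OR (t AND s) = max(a, b) on (0.52, 0.24) = 0.52
NOT (s OR (t AND s)) = 1 − 0.52 = 0.48
NOT s = 1 − 0.52 = 0.48
p OR NOT s = max(a, b) on (0.85, 0.48) = 0.85
s OR p = max(a, b) on (0.52, 0.85) = 0.85
(p OR NOT s) AND (s OR p) = min(a, b) on (0.85, 0.85) = 0.85
NOT (s OR (t AND s)) OR ((p OR NOT s) AND (s OR p)) = max(a, b) on (0.48, 0.85) = 0.85
NOT (NOT (s OR (t AND s)) OR ((p OR NOT s) AND (s OR p))) = 1 − 0.85 = 0.15

0.15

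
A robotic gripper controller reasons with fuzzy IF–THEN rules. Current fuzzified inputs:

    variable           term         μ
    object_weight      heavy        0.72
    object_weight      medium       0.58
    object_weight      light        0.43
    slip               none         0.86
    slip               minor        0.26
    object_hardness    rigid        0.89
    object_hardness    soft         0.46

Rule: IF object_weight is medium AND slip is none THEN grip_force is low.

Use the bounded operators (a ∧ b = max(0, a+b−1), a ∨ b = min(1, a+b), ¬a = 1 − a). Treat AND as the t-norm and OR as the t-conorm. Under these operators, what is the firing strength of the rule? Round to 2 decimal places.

0.44

firing strength: medium=0.58, none=0.86; AND[max(0, a+b−1)] → w = 0.44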